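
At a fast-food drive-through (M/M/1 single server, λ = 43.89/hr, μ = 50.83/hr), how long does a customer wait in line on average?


ρ = 43.89/50.83 = 0.8635
Wq = ρ/(μ−λ) = 0.8635/(50.83 − 43.89) = 0.8635/6.94 = 0.1244 hr

Final: 0.1244 hr


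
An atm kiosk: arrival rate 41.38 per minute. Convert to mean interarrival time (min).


Mean interarrival time = 1/λ = 1/41.38 minute = 0.02417 minute
In minutes: 0.02417 × 1 = 0.02417 min

Final: 0.02417 min


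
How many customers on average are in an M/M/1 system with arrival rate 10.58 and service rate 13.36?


ρ = λ/μ = 10.58/13.36 = 0.7919
L = ρ/(1−ρ) = 0.7919/(1 − 0.7919) = 0.7919/0.2081 = 3.8058

Final: 3.8058


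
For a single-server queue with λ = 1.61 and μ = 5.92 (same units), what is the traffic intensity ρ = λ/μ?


ρ = λ/μ = 1.61/5.92 = 0.2720

Final: 0.2720


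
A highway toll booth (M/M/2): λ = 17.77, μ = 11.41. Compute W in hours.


a = 1.5574; ρ = 0.7787; P₀ = 0.124415
Lq = P₀·a^c·ρ/(c!(1−ρ)²) = 2.39920
Wq = Lq/λ = 2.39920/17.77 = 0.13501 hr
W = Wq + 1/μ = 0.13501 + 0.08764 = 0.22266 hr

Final: 0.22266 hr


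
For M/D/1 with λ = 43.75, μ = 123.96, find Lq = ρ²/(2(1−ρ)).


ρ = 43.75/123.96 = 0.3529
M/D/1: Lq = ρ²/(2(1−ρ)) = 0.1246/(2·0.6471) = 0.09625

Final: 0.09625


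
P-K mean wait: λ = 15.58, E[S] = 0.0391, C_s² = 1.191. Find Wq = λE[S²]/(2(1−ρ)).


ρ = λ·E[S] = 15.58·0.0391 = 0.6092
E[S²] = E[S]²(1+C_s²) = 0.0391²·(1+1.191) = 0.003350
Wq = λ·E[S²]/(2(1−ρ)) = 15.58·0.003350/(2·0.3908) = 0.06677 hr

Final: 0.06677 hr


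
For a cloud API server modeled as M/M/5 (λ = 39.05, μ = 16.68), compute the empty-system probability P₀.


a = λ/μ = 39.05/16.68 = 2.3411; ρ = a/c = 0.4682
Σ_{k=0}^{4} a^k/k! (terms k=0..4) = 1.00000 + 2.34113 + 2.74044 + 2.13857 + 1.25167 = 9.47180
Tail: a^5/(5!(1−ρ)) = 70.32746/(120·0.5318) = 1.10209
P₀ = 1/(9.47180 + 1.10209) = 1/10.57389 = 0.094573

Final: 0.094573


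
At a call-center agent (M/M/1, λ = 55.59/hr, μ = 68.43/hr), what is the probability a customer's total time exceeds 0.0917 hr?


W ~ Exponential(μ−λ) for M/M/1.
μ − λ = 68.43 − 55.59 = 12.8400
P(W > t) = e^{−(μ−λ)t} = e^{−1.1774} = 0.308070

Final: 0.308070


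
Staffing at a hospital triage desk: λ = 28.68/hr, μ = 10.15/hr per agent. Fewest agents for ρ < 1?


Stability requires cμ > λ ⇔ c > λ/μ.
λ/μ = 28.68/10.15 = 2.8256
Minimum integer c = ⌊2.8256⌋ + 1 = 3
Check: 3·10.15 = 30.45 > 28.68, while 2·10.15 = 20.30 ≤ 28.68

Final: 3 servers


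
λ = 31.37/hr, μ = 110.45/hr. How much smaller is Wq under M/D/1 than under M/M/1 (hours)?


ρ = 31.37/110.45 = 0.2840
Wq(M/M/1) = ρ/(μ−λ) = 0.2840/79.08 = 0.003592 hr
Wq(M/D/1) = ρ/(2(μ−λ)) = 0.001796 hr
Savings = 0.003592 − 0.001796 = 0.001796 hr

Final: 0.001796 hr


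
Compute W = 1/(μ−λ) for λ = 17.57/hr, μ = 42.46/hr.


W = 1/(μ−λ) = 1/(42.46 − 17.57) = 1/24.89 = 0.04018 hr

Final: 0.04018 hr


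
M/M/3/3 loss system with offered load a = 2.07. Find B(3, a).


B(c,a) = (a^c/c!) / Σ_{k=0}^{c} a^k/k!
a^3/3! = 1.478290
Σ terms (k=0..3): 1.00000 + 2.07000 + 2.14245 + 1.47829 = 6.690740
B = 1.478290/6.690740 = 0.220946

Final: 0.220946


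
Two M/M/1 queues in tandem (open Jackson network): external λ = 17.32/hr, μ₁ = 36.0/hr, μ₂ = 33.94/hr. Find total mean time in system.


Each node sees arrival rate λ = 17.32/hr (tandem ⇒ throughput preserved).
W₁ = 1/(μ₁−λ) = 1/(36.0−17.32) = 0.05353 hr
W₂ = 1/(μ₂−λ) = 1/(33.94−17.32) = 0.06017 hr
W_total = W₁ + W₂ = 0.05353 + 0.06017 = 0.11370 hr

Final: 0.11370 hr


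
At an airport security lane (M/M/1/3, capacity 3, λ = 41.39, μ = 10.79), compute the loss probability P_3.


ρ = λ/μ = 41.39/10.79 = 3.8360
P_K = (1−ρ)ρ^K/(1−ρ^(K+1)) = (-2.8360·56.444541)/(1 − 216.518957)
= -160.074416/-215.518957 = 0.742739

Final: 0.742739


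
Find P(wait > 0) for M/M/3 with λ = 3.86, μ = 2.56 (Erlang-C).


a = λ/μ = 1.5078; ρ = a/3 = 0.5026
P₀ = 0.208628 (from M/M/c formula)
C(c,a) = [a^c/(c!(1−ρ))]·P₀ = [3.42801/(6·0.4974)]·0.208628
= 1.14865·0.208628 = 0.239641

Final: 0.239641


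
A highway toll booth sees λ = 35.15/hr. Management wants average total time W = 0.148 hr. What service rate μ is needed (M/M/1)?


W = 1/(μ−λ) ⇒ μ − λ = 1/W = 1/0.148 = 6.7568
μ = λ + 1/W = 35.15 + 6.7568 = 41.9068 per hr

Final: 41.9068 /hr


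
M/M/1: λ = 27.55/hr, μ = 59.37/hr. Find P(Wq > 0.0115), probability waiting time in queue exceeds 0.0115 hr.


ρ = 27.55/59.37 = 0.4640
P(Wq > t) = ρ·e^{−(μ−λ)t} = 0.4640·e^{−0.3659}
= 0.4640·0.693551 = 0.321835

Final: 0.321835


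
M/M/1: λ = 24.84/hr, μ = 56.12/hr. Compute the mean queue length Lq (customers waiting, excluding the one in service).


ρ = 24.84/56.12 = 0.4426
Lq = ρ²/(1−ρ) = 0.1959/0.5574 = 0.3515

Final: 0.3515


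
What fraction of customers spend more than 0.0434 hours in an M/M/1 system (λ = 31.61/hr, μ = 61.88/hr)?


W ~ Exponential(μ−λ) for M/M/1.
μ − λ = 61.88 − 31.61 = 30.2700
P(W > t) = e^{−(μ−λ)t} = e^{−1.3137} = 0.268819

Final: 0.268819


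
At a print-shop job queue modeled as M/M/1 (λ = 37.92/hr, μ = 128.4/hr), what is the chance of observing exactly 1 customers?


ρ = 37.92/128.4 = 0.2953
P_n = (1−ρ)·ρ^n = (1 − 0.2953)·0.2953^1 = 0.7047·0.295327 = 0.208109

Final: 0.208109


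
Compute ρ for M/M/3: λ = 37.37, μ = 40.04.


ρ = λ/(cμ) = 37.37/(3·40.04) = 37.37/120.12 = 0.3111

Final: 0.3111


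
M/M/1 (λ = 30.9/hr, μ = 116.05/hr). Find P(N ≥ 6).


ρ = 30.9/116.05 = 0.2663
P(N ≥ n) = ρ^n = 0.2663^6 = 0.0003564

Final: 0.0003564


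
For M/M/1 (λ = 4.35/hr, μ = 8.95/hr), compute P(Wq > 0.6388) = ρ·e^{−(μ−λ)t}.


ρ = 4.35/8.95 = 0.4860
P(Wq > t) = ρ·e^{−(μ−λ)t} = 0.4860·e^{−2.9385}
= 0.4860·0.052946 = 0.025734

Final: 0.025734


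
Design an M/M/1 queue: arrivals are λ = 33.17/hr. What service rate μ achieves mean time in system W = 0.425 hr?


W = 1/(μ−λ) ⇒ μ − λ = 1/W = 1/0.425 = 2.3529
μ = λ + 1/W = 33.17 + 2.3529 = 35.5229 per hr

Final: 35.5229 /hr


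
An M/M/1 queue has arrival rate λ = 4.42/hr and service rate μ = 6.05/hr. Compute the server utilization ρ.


ρ = λ/μ = 4.42/6.05 = 0.7306

Final: 0.7306


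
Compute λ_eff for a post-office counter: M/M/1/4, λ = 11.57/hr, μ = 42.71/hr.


ρ = 0.2709; P_K = (1−ρ)ρ^4/(1−ρ^5) = 0.003932
λ_eff = λ(1 − P_K) = 11.57·(1 − 0.003932) = 11.57·0.996068 = 11.5245 /hr

Final: 11.5245 /hr


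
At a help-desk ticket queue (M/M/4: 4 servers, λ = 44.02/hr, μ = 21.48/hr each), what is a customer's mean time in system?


a = 2.0493; ρ = 0.5123; P₀ = 0.123597
Lq = P₀·a^c·ρ/(c!(1−ρ)²) = 0.19569
Wq = Lq/λ = 0.19569/44.02 = 0.004446 hr
W = Wq + 1/μ = 0.004446 + 0.04655 = 0.05100 hr

Final: 0.05100 hr


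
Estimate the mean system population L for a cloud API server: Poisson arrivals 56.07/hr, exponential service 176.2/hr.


ρ = λ/μ = 56.07/176.2 = 0.3182
L = ρ/(1−ρ) = 0.3182/(1 − 0.3182) = 0.3182/0.6818 = 0.4667

Final: 0.4667


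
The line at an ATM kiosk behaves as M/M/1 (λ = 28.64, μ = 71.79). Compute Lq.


ρ = 28.64/71.79 = 0.3989
Lq = ρ²/(1−ρ) = 0.1592/0.6011 = 0.2648

Final: 0.2648


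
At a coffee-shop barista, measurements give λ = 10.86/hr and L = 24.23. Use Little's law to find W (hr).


W = L/λ = 24.23/10.86 = 2.2311 hr

Final: 2.2311 hr


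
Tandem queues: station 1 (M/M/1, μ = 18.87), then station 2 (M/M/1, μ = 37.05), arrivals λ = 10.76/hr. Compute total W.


Each node sees arrival rate λ = 10.76/hr (tandem ⇒ throughput preserved).
W₁ = 1/(μ₁−λ) = 1/(18.87−10.76) = 0.12330 hr
W₂ = 1/(μ₂−λ) = 1/(37.05−10.76) = 0.03804 hr
W_total = W₁ + W₂ = 0.12330 + 0.03804 = 0.16134 hr

Final: 0.16134 hr


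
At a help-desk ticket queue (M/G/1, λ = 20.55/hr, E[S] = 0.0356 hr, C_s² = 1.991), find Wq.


ρ = λ·E[S] = 20.55·0.0356 = 0.7316
E[S²] = E[S]²(1+C_s²) = 0.0356²·(1+1.991) = 0.003791
Wq = λ·E[S²]/(2(1−ρ)) = 20.55·0.003791/(2·0.2684) = 0.14511 hr

Final: 0.14511 hr


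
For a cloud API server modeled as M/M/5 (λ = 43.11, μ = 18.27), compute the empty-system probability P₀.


a = λ/μ = 43.11/18.27 = 2.3596; ρ = a/c = 0.4719
Σ_{k=0}^{4} a^k/k! (terms k=0..4) = 1.00000 + 2.35961 + 2.78387 + 2.18961 + 1.29166 = 9.62474
Tail: a^5/(5!(1−ρ)) = 73.14714/(120·0.5281) = 1.15430
P₀ = 1/(9.62474 + 1.15430) = 1/10.77904 = 0.092773

Final: 0.092773


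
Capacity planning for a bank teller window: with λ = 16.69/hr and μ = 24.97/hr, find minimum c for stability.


Stability requires cμ > λ ⇔ c > λ/μ.
λ/μ = 16.69/24.97 = 0.6684
Minimum integer c = ⌊0.6684⌋ + 1 = 1
Check: 1·24.97 = 24.97 > 16.69, while 0·24.97 = 0.00 ≤ 16.69

Final: 1 servers


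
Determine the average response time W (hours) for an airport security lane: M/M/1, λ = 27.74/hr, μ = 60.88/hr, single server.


W = 1/(μ−λ) = 1/(60.88 − 27.74) = 1/33.14 = 0.03018 hr

Final: 0.03018 hr


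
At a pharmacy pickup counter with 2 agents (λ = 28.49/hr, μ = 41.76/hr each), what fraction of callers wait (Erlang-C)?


a = λ/μ = 0.6822; ρ = a/2 = 0.3411
P₀ = 0.491295 (from M/M/c formula)
C(c,a) = [a^c/(c!(1−ρ))]·P₀ = [0.46544/(2·0.6589)]·0.491295
= 0.35320·0.491295 = 0.173527

Final: 0.173527


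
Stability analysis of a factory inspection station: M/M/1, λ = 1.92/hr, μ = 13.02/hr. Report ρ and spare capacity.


Total capacity cμ = 1·13.02 = 13.02/hr
ρ = λ/(cμ) = 1.92/13.02 = 0.1475
Stable ⇔ ρ < 1: YES
Spare capacity = cμ − λ = 13.02 − 1.92 = 11.10/hr

Final: ρ = 0.1475; stable; margin = 11.10/hr


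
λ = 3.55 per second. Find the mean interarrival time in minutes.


Mean interarrival time = 1/λ = 1/3.55 second = 0.28169 second
In minutes: 0.28169 × 0.0166667 = 0.004695 min

Final: 0.004695 min


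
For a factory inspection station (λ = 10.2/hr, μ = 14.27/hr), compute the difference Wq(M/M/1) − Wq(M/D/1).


ρ = 10.2/14.27 = 0.7148
Wq(M/M/1) = ρ/(μ−λ) = 0.7148/4.07 = 0.17562 hr
Wq(M/D/1) = ρ/(2(μ−λ)) = 0.08781 hr
Savings = 0.17562 − 0.08781 = 0.08781 hr

Final: 0.08781 hr


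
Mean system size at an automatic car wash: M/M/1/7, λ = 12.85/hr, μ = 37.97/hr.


ρ = 12.85/37.97 = 0.3384
L = ρ[1 − (K+1)ρ^K + Kρ^(K+1)] / [(1−ρ)(1−ρ^(K+1))]
Numerator: 0.3384·(1 − 8·0.0005084 + 7·0.0001721) = 0.337456
Denominator: (0.6616)·(0.999828) = 0.661461
L = 0.337456/0.661461 = 0.5102

Final: 0.5102


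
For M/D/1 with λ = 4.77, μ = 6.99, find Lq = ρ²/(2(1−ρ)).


ρ = 4.77/6.99 = 0.6824
M/D/1: Lq = ρ²/(2(1−ρ)) = 0.4657/(2·0.3176) = 0.73312

Final: 0.73312


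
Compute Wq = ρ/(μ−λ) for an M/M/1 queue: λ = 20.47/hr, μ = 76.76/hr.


ρ = 20.47/76.76 = 0.2667
Wq = ρ/(μ−λ) = 0.2667/(76.76 − 20.47) = 0.2667/56.29 = 0.004738 hr

Final: 0.004738 hr


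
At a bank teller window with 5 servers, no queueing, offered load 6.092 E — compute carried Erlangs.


B(5,6.092) = 0.366776 (Erlang-B)
Carried load = a(1 − B) = 6.092·(1 − 0.366776) = 6.092·0.633224 = 3.8576 E

Final: 3.8576 Erlangs


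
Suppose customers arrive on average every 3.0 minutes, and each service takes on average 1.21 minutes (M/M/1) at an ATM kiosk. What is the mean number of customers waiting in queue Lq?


λ = 60/3.0 = 20.0000 /hr
μ = 60/1.21 = 49.5868 /hr
ρ = λ/μ = 20.0000/49.5868 = 0.4033
Lq = ρ²/(1−ρ) = 0.1627/0.5967 = 0.2726

Final: 0.2726


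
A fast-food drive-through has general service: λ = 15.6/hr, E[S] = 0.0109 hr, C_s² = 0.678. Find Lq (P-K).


ρ = λ·E[S] = 15.6·0.0109 = 0.1700
Lq = ρ²(1+C_s²)/(2(1−ρ)) = 0.02891·(1+0.678)/(2·0.8300)
= 0.02891·1.6780/1.6599 = 0.02923

Final: 0.02923


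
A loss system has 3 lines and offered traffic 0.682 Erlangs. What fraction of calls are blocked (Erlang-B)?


B(c,a) = (a^c/c!) / Σ_{k=0}^{c} a^k/k!
a^3/3! = 0.052869
Σ terms (k=0..3): 1.00000 + 0.68200 + 0.23256 + 0.05287 = 1.967431
B = 0.052869/1.967431 = 0.026872

Final: 0.026872


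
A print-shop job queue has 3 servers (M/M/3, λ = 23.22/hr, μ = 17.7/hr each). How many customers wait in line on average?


a = λ/μ = 1.3119; ρ = a/3 = 0.4373
P₀ = 0.260345
Lq = P₀·a^c·ρ / (c!·(1−ρ)²) = 0.260345·2.25770·0.4373/(6·0.31664)
= 0.13529

Final: 0.13529


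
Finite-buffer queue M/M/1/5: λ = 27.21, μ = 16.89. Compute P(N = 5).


ρ = λ/μ = 27.21/16.89 = 1.6110
P_K = (1−ρ)ρ^K/(1−ρ^(K+1)) = (-0.6110·10.851617)/(1 − 17.482090)
= -6.630473/-16.482090 = 0.402284

Final: 0.402284


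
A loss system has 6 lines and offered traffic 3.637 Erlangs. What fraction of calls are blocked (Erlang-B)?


B(c,a) = (a^c/c!) / Σ_{k=0}^{c} a^k/k!
a^6/6! = 3.214603
Σ terms (k=0..6): 1.00000 + 3.63700 + 6.61388 + 8.01823 + 7.29058 + 5.30317 + 3.21460 = 35.077464
B = 3.214603/35.077464 = 0.091643

Final: 0.091643


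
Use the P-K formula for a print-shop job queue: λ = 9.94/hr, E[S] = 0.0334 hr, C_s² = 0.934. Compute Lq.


ρ = λ·E[S] = 9.94·0.0334 = 0.3320
Lq = ρ²(1+C_s²)/(2(1−ρ)) = 0.1102·(1+0.934)/(2·0.6680)
= 0.1102·1.9340/1.3360 = 0.15956

Final: 0.15956


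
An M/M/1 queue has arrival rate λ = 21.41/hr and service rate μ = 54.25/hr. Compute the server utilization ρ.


ρ = λ/μ = 21.41/54.25 = 0.3947

Final: 0.3947


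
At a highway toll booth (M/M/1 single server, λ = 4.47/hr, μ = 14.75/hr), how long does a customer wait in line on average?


ρ = 4.47/14.75 = 0.3031
Wq = ρ/(μ−λ) = 0.3031/(14.75 − 4.47) = 0.3031/10.28 = 0.02948 hr

Final: 0.02948 hr


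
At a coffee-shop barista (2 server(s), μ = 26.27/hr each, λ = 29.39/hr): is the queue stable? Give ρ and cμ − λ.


Total capacity cμ = 2·26.27 = 52.54/hr
ρ = λ/(cμ) = 29.39/52.54 = 0.5594
Stable ⇔ ρ < 1: YES
Spare capacity = cμ − λ = 52.54 − 29.39 = 23.15/hr

Final: ρ = 0.5594; stable; margin = 23.15/hr


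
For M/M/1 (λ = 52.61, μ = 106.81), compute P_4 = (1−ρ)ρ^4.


ρ = 52.61/106.81 = 0.4926
P_n = (1−ρ)·ρ^n = (1 − 0.4926)·0.4926^4 = 0.5074·0.058861 = 0.029868

Final: 0.029868


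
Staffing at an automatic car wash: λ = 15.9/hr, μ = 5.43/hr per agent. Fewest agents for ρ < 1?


Stability requires cμ > λ ⇔ c > λ/μ.
λ/μ = 15.9/5.43 = 2.9282
Minimum integer c = ⌊2.9282⌋ + 1 = 3
Check: 3·5.43 = 16.29 > 15.9, while 2·5.43 = 10.86 ≤ 15.9

Final: 3 servers


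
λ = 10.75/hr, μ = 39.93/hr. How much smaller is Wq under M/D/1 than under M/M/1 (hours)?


ρ = 10.75/39.93 = 0.2692
Wq(M/M/1) = ρ/(μ−λ) = 0.2692/29.18 = 0.009226 hr
Wq(M/D/1) = ρ/(2(μ−λ)) = 0.004613 hr
Savings = 0.009226 − 0.004613 = 0.004613 hr

Final: 0.004613 hr


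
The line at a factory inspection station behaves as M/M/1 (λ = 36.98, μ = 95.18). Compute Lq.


ρ = 36.98/95.18 = 0.3885
Lq = ρ²/(1−ρ) = 0.1510/0.6115 = 0.2469

Final: 0.2469


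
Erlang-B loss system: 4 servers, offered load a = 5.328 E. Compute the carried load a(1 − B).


B(4,5.328) = 0.423382 (Erlang-B)
Carried load = a(1 − B) = 5.328·(1 − 0.423382) = 5.328·0.576618 = 3.0722 E

Final: 3.0722 Erlangs


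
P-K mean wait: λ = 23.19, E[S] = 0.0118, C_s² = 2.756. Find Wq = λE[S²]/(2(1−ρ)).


ρ = λ·E[S] = 23.19·0.0118 = 0.2736
E[S²] = E[S]²(1+C_s²) = 0.0118²·(1+2.756) = 0.0005230
Wq = λ·E[S²]/(2(1−ρ)) = 23.19·0.0005230/(2·0.7264) = 0.008349 hr

Final: 0.008349 hr


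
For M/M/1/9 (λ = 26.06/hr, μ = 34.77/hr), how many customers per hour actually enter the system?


ρ = 0.7495; P_K = (1−ρ)ρ^9/(1−ρ^10) = 0.019803
λ_eff = λ(1 − P_K) = 26.06·(1 − 0.019803) = 26.06·0.980197 = 25.5439 /hr

Final: 25.5439 /hr


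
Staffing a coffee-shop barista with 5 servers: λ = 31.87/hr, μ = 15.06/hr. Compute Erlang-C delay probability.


a = λ/μ = 2.1162; ρ = a/5 = 0.4232
P₀ = 0.119279 (from M/M/c formula)
C(c,a) = [a^c/(c!(1−ρ))]·P₀ = [42.44099/(120·0.5768)]·0.119279
= 0.61321·0.119279 = 0.073143

Final: 0.073143


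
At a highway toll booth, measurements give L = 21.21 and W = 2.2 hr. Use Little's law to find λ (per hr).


λ = L/W = 21.21/2.2 = 9.6409 /hr

Final: 9.6409 /hr


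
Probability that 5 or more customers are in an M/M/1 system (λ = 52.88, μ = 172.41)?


ρ = 52.88/172.41 = 0.3067
P(N ≥ n) = ρ^n = 0.3067^5 = 0.002714

Final: 0.002714


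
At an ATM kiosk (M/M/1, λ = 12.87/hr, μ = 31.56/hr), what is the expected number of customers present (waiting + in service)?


ρ = λ/μ = 12.87/31.56 = 0.4078
L = ρ/(1−ρ) = 0.4078/(1 − 0.4078) = 0.4078/0.5922 = 0.6886

Final: 0.6886


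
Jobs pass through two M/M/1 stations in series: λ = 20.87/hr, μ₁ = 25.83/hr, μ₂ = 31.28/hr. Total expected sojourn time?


Each node sees arrival rate λ = 20.87/hr (tandem ⇒ throughput preserved).
W₁ = 1/(μ₁−λ) = 1/(25.83−20.87) = 0.20161 hr
W₂ = 1/(μ₂−λ) = 1/(31.28−20.87) = 0.09606 hr
W_total = W₁ + W₂ = 0.20161 + 0.09606 = 0.29767 hr

Final: 0.29767 hr


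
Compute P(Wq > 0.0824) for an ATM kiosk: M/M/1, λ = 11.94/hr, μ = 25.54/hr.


ρ = 11.94/25.54 = 0.4675
P(Wq > t) = ρ·e^{−(μ−λ)t} = 0.4675·e^{−1.1206}
= 0.4675·0.326071 = 0.152439

Final: 0.152439


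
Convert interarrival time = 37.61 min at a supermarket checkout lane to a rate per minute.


λ = 1/(interarrival time) in consistent units.
1 minute = 1 min, so λ = 1/37.61 = 0.02659 per minute

Final: 0.02659 /min


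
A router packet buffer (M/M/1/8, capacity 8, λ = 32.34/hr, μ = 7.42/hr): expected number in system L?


ρ = 32.34/7.42 = 4.3585
L = ρ[1 − (K+1)ρ^K + Kρ^(K+1)] / [(1−ρ)(1−ρ^(K+1))]
Numerator: 4.3585·(1 − 9·130223.355678 + 8·567577.267201) = 14682050.270415
Denominator: (-3.3585)·(-567576.267201) = 1906199.538900
L = 14682050.270415/1906199.538900 = 7.7023

Final: 7.7023


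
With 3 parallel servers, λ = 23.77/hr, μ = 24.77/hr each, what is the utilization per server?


ρ = λ/(cμ) = 23.77/(3·24.77) = 23.77/74.31 = 0.3199

Final: 0.3199


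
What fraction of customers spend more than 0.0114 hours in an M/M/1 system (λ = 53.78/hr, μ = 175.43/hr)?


W ~ Exponential(μ−λ) for M/M/1.
μ − λ = 175.43 − 53.78 = 121.6500
P(W > t) = e^{−(μ−λ)t} = e^{−1.3868} = 0.249871

Final: 0.249871


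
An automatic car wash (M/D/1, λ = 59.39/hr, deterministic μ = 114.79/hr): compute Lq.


ρ = 59.39/114.79 = 0.5174
M/D/1: Lq = ρ²/(2(1−ρ)) = 0.2677/(2·0.4826) = 0.27732

Final: 0.27732


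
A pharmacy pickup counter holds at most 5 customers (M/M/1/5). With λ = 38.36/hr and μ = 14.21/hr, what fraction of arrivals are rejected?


ρ = λ/μ = 38.36/14.21 = 2.6995
P_K = (1−ρ)ρ^K/(1−ρ^(K+1)) = (-1.6995·143.358221)/(1 − 386.996577)
= -243.638356/-385.996577 = 0.631193

Final: 0.631193


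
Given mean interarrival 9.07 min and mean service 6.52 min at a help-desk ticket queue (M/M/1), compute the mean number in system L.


λ = 60/9.07 = 6.6152 /hr
μ = 60/6.52 = 9.2025 /hr
ρ = λ/μ = 6.6152/9.2025 = 0.7189
L = ρ/(1−ρ) = 0.7189/0.2811 = 2.5569

Final: 2.5569


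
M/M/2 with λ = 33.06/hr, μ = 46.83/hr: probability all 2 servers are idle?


a = λ/μ = 33.06/46.83 = 0.7060; ρ = a/c = 0.3530
Σ_{k=0}^{1} a^k/k! (terms k=0..1) = 1.00000 + 0.70596 = 1.70596
Tail: a^2/(2!(1−ρ)) = 0.49838/(2·0.6470) = 0.38513
P₀ = 1/(1.70596 + 0.38513) = 1/2.09109 = 0.478220

Final: 0.478220


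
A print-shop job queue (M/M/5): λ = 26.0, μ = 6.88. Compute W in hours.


a = 3.7791; ρ = 0.7558; P₀ = 0.017948
Lq = P₀·a^c·ρ/(c!(1−ρ)²) = 1.46126
Wq = Lq/λ = 1.46126/26.0 = 0.05620 hr
W = Wq + 1/μ = 0.05620 + 0.14535 = 0.20155 hr

Final: 0.20155 hr


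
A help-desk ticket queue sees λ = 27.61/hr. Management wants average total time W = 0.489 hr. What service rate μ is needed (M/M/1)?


W = 1/(μ−λ) ⇒ μ − λ = 1/W = 1/0.489 = 2.0450
μ = λ + 1/W = 27.61 + 2.0450 = 29.6550 per hr

Final: 29.6550 /hr


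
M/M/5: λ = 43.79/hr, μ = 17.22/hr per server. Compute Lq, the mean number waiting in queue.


a = λ/μ = 2.5430; ρ = a/5 = 0.5086
P₀ = 0.076553
Lq = P₀·a^c·ρ / (c!·(1−ρ)²) = 0.076553·106.34302·0.5086/(120·0.24148)
= 0.14288

Final: 0.14288


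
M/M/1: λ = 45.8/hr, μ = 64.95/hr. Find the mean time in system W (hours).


W = 1/(μ−λ) = 1/(64.95 − 45.8) = 1/19.15 = 0.05222 hr

Final: 0.05222 hr


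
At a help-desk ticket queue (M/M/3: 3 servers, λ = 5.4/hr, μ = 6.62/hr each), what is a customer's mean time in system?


a = 0.8157; ρ = 0.2719; P₀ = 0.440016
Lq = P₀·a^c·ρ/(c!(1−ρ)²) = 0.02042
Wq = Lq/λ = 0.02042/5.4 = 0.003781 hr
W = Wq + 1/μ = 0.003781 + 0.15106 = 0.15484 hr

Final: 0.15484 hr


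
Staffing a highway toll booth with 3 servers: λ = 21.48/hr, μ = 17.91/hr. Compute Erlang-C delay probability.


a = λ/μ = 1.1993; ρ = a/3 = 0.3998
P₀ = 0.294330 (from M/M/c formula)
C(c,a) = [a^c/(c!(1−ρ))]·P₀ = [1.72511/(6·0.6002)]·0.294330
= 0.47902·0.294330 = 0.140990

Final: 0.140990


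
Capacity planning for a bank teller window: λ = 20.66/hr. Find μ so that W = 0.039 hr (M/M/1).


W = 1/(μ−λ) ⇒ μ − λ = 1/W = 1/0.039 = 25.6410
μ = λ + 1/W = 20.66 + 25.6410 = 46.3010 per hr

Final: 46.3010 /hr


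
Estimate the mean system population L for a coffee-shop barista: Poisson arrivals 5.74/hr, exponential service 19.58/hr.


ρ = λ/μ = 5.74/19.58 = 0.2932
L = ρ/(1−ρ) = 0.2932/(1 − 0.2932) = 0.2932/0.7068 = 0.4147

Final: 0.4147


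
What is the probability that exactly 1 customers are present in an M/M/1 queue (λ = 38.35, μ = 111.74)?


ρ = 38.35/111.74 = 0.3432
P_n = (1−ρ)·ρ^n = (1 − 0.3432)·0.3432^1 = 0.6568·0.343207 = 0.225416

Final: 0.225416


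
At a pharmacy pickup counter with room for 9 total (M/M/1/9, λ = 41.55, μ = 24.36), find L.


ρ = 41.55/24.36 = 1.7057
L = ρ[1 − (K+1)ρ^K + Kρ^(K+1)] / [(1−ρ)(1−ρ^(K+1))]
Numerator: 1.7057·(1 − 10·122.192260 + 9·208.419064) = 1116.952997
Denominator: (-0.7057)·(-207.419064) = 146.368379
L = 1116.952997/146.368379 = 7.6311

Final: 7.6311


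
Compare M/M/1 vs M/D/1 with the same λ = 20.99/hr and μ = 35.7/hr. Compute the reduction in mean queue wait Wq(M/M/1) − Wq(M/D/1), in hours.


ρ = 20.99/35.7 = 0.5880
Wq(M/M/1) = ρ/(μ−λ) = 0.5880/14.71 = 0.03997 hr
Wq(M/D/1) = ρ/(2(μ−λ)) = 0.01998 hr
Savings = 0.03997 − 0.01998 = 0.01998 hr

Final: 0.01998 hr


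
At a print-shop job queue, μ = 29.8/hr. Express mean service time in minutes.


Mean service time = 1/μ = 1/29.8 hour = 0.03356 hour
In minutes: 0.03356 × 60 = 2.0134 min

Final: 2.0134 min


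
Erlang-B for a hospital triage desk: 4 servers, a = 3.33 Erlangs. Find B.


B(c,a) = (a^c/c!) / Σ_{k=0}^{c} a^k/k!
a^4/4! = 5.123488
Σ terms (k=0..4): 1.00000 + 3.33000 + 5.54445 + 6.15434 + 5.12349 = 21.152277
B = 5.123488/21.152277 = 0.242219

Final: 0.242219


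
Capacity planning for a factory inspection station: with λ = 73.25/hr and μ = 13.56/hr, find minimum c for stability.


Stability requires cμ > λ ⇔ c > λ/μ.
λ/μ = 73.25/13.56 = 5.4019
Minimum integer c = ⌊5.4019⌋ + 1 = 6
Check: 6·13.56 = 81.36 > 73.25, while 5·13.56 = 67.80 ≤ 73.25

Final: 6 servers


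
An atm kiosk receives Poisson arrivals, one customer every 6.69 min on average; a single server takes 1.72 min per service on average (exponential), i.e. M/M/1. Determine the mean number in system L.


λ = 60/6.69 = 8.9686 /hr
μ = 60/1.72 = 34.8837 /hr
ρ = λ/μ = 8.9686/34.8837 = 0.2571
L = ρ/(1−ρ) = 0.2571/0.7429 = 0.3461

Final: 0.3461


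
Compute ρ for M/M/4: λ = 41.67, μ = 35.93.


ρ = λ/(cμ) = 41.67/(4·35.93) = 41.67/143.72 = 0.2899

Final: 0.2899


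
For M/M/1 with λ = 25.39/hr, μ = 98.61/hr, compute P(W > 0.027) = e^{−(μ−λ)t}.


W ~ Exponential(μ−λ) for M/M/1.
μ − λ = 98.61 − 25.39 = 73.2200
P(W > t) = e^{−(μ−λ)t} = e^{−1.9769} = 0.138492

Final: 0.138492


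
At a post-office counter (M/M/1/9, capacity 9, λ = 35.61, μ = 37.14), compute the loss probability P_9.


ρ = λ/μ = 35.61/37.14 = 0.9588
P_K = (1−ρ)ρ^K/(1−ρ^(K+1)) = (0.04120·0.684811)/(1 − 0.656600)
= 0.028211/0.343400 = 0.082152

Final: 0.082152


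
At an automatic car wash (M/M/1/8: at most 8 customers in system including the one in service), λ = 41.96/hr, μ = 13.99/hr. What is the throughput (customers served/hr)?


ρ = 2.9993; P_K = (1−ρ)ρ^8/(1−ρ^9) = 0.666621
λ_eff = λ(1 − P_K) = 41.96·(1 − 0.666621) = 41.96·0.333379 = 13.9886 /hr

Final: 13.9886 /hr


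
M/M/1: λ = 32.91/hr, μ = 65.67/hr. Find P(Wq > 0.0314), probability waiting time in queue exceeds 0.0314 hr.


ρ = 32.91/65.67 = 0.5011
P(Wq > t) = ρ·e^{−(μ−λ)t} = 0.5011·e^{−1.0287}
= 0.5011·0.357484 = 0.179150

Final: 0.179150


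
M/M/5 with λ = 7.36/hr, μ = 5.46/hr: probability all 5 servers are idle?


a = λ/μ = 7.36/5.46 = 1.3480; ρ = a/c = 0.2696
Σ_{k=0}^{4} a^k/k! (terms k=0..4) = 1.00000 + 1.34799 + 0.90853 + 0.40823 + 0.13757 = 3.80232
Tail: a^5/(5!(1−ρ)) = 4.45067/(120·0.7304) = 0.05078
P₀ = 1/(3.80232 + 0.05078) = 1/3.85310 = 0.259531

Final: 0.259531


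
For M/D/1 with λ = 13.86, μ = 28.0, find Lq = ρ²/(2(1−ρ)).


ρ = 13.86/28.0 = 0.4950
M/D/1: Lq = ρ²/(2(1−ρ)) = 0.2450/(2·0.5050) = 0.24260

Final: 0.24260


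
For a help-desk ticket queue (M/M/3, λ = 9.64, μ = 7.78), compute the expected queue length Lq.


a = λ/μ = 1.2391; ρ = a/3 = 0.4130
P₀ = 0.281937
Lq = P₀·a^c·ρ / (c!·(1−ρ)²) = 0.281937·1.90236·0.4130/(6·0.34454)
= 0.10716

Final: 0.10716


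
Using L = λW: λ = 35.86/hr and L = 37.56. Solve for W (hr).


W = L/λ = 37.56/35.86 = 1.0474 hr

Final: 1.0474 hr


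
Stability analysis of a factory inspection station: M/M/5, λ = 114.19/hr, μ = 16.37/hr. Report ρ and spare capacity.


Total capacity cμ = 5·16.37 = 81.85/hr
ρ = λ/(cμ) = 114.19/81.85 = 1.3951
Stable ⇔ ρ < 1: NO
Spare capacity = cμ − λ = 81.85 − 114.19 = -32.34/hr

Final: ρ = 1.3951; unstable; margin = -32.34/hr


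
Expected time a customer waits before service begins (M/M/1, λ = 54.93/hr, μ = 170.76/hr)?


ρ = 54.93/170.76 = 0.3217
Wq = ρ/(μ−λ) = 0.3217/(170.76 − 54.93) = 0.3217/115.83 = 0.002777 hr

Final: 0.002777 hr


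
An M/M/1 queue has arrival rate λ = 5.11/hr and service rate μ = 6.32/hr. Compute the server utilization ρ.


ρ = λ/μ = 5.11/6.32 = 0.8085

Final: 0.8085


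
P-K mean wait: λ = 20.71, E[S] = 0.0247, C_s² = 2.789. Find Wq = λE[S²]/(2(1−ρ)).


ρ = λ·E[S] = 20.71·0.0247 = 0.5115
E[S²] = E[S]²(1+C_s²) = 0.0247²·(1+2.789) = 0.002312
Wq = λ·E[S²]/(2(1−ρ)) = 20.71·0.002312/(2·0.4885) = 0.04900 hr

Final: 0.04900 hr


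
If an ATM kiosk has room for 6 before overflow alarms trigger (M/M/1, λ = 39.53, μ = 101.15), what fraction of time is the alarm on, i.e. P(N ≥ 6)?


ρ = 39.53/101.15 = 0.3908
P(N ≥ n) = ρ^n = 0.3908^6 = 0.003563

Final: 0.003563


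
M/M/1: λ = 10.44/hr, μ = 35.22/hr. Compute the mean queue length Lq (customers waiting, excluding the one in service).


ρ = 10.44/35.22 = 0.2964
Lq = ρ²/(1−ρ) = 0.08787/0.7036 = 0.1249

Final: 0.1249


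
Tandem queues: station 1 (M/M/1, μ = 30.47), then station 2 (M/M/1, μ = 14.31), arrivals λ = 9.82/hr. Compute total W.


Each node sees arrival rate λ = 9.82/hr (tandem ⇒ throughput preserved).
W₁ = 1/(μ₁−λ) = 1/(30.47−9.82) = 0.04843 hr
W₂ = 1/(μ₂−λ) = 1/(14.31−9.82) = 0.22272 hr
W_total = W₁ + W₂ = 0.04843 + 0.22272 = 0.27114 hr

Final: 0.27114 hr


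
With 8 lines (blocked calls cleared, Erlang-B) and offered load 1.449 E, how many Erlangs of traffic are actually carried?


B(8,1.449) = 0.0001132 (Erlang-B)
Carried load = a(1 − B) = 1.449·(1 − 0.0001132) = 1.449·0.999887 = 1.4488 E

Final: 1.4488 Erlangs


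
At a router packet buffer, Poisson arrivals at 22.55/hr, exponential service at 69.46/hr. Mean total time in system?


W = 1/(μ−λ) = 1/(69.46 − 22.55) = 1/46.91 = 0.02132 hr

Final: 0.02132 hr


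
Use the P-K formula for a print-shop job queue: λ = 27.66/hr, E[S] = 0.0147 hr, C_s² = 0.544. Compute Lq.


ρ = λ·E[S] = 27.66·0.0147 = 0.4066
Lq = ρ²(1+C_s²)/(2(1−ρ)) = 0.1653·(1+0.544)/(2·0.5934)
= 0.1653·1.5440/1.1868 = 0.21509

Final: 0.21509


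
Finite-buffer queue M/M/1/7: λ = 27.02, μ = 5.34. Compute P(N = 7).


ρ = λ/μ = 27.02/5.34 = 5.0599
P_K = (1−ρ)ρ^K/(1−ρ^(K+1)) = (-4.0599·84919.731747)/(1 − 429687.481610)
= -344767.749864/-429686.481610 = 0.802370

Final: 0.802370


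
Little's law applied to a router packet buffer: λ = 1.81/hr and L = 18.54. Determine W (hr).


W = L/λ = 18.54/1.81 = 10.2431 hr

Final: 10.2431 hr


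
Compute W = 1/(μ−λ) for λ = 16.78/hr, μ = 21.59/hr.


W = 1/(μ−λ) = 1/(21.59 − 16.78) = 1/4.81 = 0.2079 hr

Final: 0.2079 hr


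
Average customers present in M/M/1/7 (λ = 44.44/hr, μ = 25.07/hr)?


ρ = 44.44/25.07 = 1.7726
L = ρ[1 − (K+1)ρ^K + Kρ^(K+1)] / [(1−ρ)(1−ρ^(K+1))]
Numerator: 1.7726·(1 − 8·54.996875 + 7·97.489475) = 431.550728
Denominator: (-0.7726)·(-96.489475) = 74.551301
L = 431.550728/74.551301 = 5.7886

Final: 5.7886


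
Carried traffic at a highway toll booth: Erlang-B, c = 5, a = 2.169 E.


B(5,2.169) = 0.046821 (Erlang-B)
Carried load = a(1 − B) = 2.169·(1 − 0.046821) = 2.169·0.953179 = 2.0674 E

Final: 2.0674 Erlangs


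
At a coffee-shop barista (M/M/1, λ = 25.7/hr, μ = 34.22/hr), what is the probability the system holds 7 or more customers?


ρ = 25.7/34.22 = 0.7510
P(N ≥ n) = ρ^n = 0.7510^7 = 0.134763

Final: 0.134763


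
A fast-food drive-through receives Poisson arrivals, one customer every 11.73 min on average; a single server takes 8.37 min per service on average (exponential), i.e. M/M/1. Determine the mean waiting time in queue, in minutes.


λ = 60/11.73 = 5.1151 /hr
μ = 60/8.37 = 7.1685 /hr
ρ = λ/μ = 5.1151/7.1685 = 0.7136
Wq = ρ/(μ−λ) = 0.7136/(7.1685−5.1151) = 0.34750 hr
In minutes: 0.34750·60 = 20.850 min

Final: 20.850 min


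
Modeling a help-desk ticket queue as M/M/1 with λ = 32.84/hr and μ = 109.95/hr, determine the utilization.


ρ = λ/μ = 32.84/109.95 = 0.2987

Final: 0.2987


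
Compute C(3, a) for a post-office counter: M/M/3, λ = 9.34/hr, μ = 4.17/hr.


a = λ/μ = 2.2398; ρ = a/3 = 0.7466
P₀ = 0.076111 (from M/M/c formula)
C(c,a) = [a^c/(c!(1−ρ))]·P₀ = [11.23654/(6·0.2534)]·0.076111
= 7.39059·0.076111 = 0.562503

Final: 0.562503


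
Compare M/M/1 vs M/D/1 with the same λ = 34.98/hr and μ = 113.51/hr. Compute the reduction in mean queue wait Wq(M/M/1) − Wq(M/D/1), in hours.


ρ = 34.98/113.51 = 0.3082
Wq(M/M/1) = ρ/(μ−λ) = 0.3082/78.53 = 0.003924 hr
Wq(M/D/1) = ρ/(2(μ−λ)) = 0.001962 hr
Savings = 0.003924 − 0.001962 = 0.001962 hr

Final: 0.001962 hr


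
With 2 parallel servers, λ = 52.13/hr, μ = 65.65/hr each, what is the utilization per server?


ρ = λ/(cμ) = 52.13/(2·65.65) = 52.13/131.30 = 0.3970

Final: 0.3970


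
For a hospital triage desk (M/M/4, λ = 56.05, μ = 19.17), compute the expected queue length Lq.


a = λ/μ = 2.9238; ρ = a/4 = 0.7310
P₀ = 0.042225
Lq = P₀·a^c·ρ / (c!·(1−ρ)²) = 0.042225·73.08260·0.7310/(24·0.07238)
= 1.29847

Final: 1.29847


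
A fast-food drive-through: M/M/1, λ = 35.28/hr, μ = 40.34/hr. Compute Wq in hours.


ρ = 35.28/40.34 = 0.8746
Wq = ρ/(μ−λ) = 0.8746/(40.34 − 35.28) = 0.8746/5.06 = 0.1728 hr

Final: 0.1728 hr


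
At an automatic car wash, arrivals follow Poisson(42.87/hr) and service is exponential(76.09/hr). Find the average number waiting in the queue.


ρ = 42.87/76.09 = 0.5634
Lq = ρ²/(1−ρ) = 0.3174/0.4366 = 0.7271

Final: 0.7271


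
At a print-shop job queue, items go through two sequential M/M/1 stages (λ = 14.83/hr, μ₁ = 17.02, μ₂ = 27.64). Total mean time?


Each node sees arrival rate λ = 14.83/hr (tandem ⇒ throughput preserved).
W₁ = 1/(μ₁−λ) = 1/(17.02−14.83) = 0.45662 hr
W₂ = 1/(μ₂−λ) = 1/(27.64−14.83) = 0.07806 hr
W_total = W₁ + W₂ = 0.45662 + 0.07806 = 0.53469 hr

Final: 0.53469 hr


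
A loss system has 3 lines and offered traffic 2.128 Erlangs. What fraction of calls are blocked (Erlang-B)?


B(c,a) = (a^c/c!) / Σ_{k=0}^{c} a^k/k!
a^3/3! = 1.606067
Σ terms (k=0..3): 1.00000 + 2.12800 + 2.26419 + 1.60607 = 6.998259
B = 1.606067/6.998259 = 0.229495

Final: 0.229495


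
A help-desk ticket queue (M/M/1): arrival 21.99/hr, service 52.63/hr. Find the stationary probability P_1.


ρ = 21.99/52.63 = 0.4178
P_n = (1−ρ)·ρ^n = (1 − 0.4178)·0.4178^1 = 0.5822·0.417823 = 0.243247

Final: 0.243247


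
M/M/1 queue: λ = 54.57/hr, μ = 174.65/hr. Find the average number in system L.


ρ = λ/μ = 54.57/174.65 = 0.3125
L = ρ/(1−ρ) = 0.3125/(1 − 0.3125) = 0.3125/0.6875 = 0.4544

Final: 0.4544


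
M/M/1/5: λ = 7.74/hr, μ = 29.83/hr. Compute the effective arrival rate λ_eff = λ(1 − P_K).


ρ = 0.2595; P_K = (1−ρ)ρ^5/(1−ρ^6) = 0.0008712
λ_eff = λ(1 − P_K) = 7.74·(1 − 0.0008712) = 7.74·0.999129 = 7.7333 /hr

Final: 7.7333 /hr


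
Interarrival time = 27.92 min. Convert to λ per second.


λ = 1/(interarrival time) in consistent units.
1 second = 0.0166667 min, so λ = 0.0166667/27.92 = 0.0005969 per second

Final: 0.0005969 /sec


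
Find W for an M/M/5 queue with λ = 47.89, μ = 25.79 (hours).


a = 1.8569; ρ = 0.3714; P₀ = 0.155370
Lq = P₀·a^c·ρ/(c!(1−ρ)²) = 0.02687
Wq = Lq/λ = 0.02687/47.89 = 0.0005610 hr
W = Wq + 1/μ = 0.0005610 + 0.03877 = 0.03934 hr

Final: 0.03934 hr


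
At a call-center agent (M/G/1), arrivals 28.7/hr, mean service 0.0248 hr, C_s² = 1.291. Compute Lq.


ρ = λ·E[S] = 28.7·0.0248 = 0.7118
Lq = ρ²(1+C_s²)/(2(1−ρ)) = 0.5066·(1+1.291)/(2·0.2882)
= 0.5066·2.2910/0.5765 = 2.01330

Final: 2.01330


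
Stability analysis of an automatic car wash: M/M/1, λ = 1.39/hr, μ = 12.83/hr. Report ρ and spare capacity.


Total capacity cμ = 1·12.83 = 12.83/hr
ρ = λ/(cμ) = 1.39/12.83 = 0.1083
Stable ⇔ ρ < 1: YES
Spare capacity = cμ − λ = 12.83 − 1.39 = 11.44/hr

Final: ρ = 0.1083; stable; margin = 11.44/hr


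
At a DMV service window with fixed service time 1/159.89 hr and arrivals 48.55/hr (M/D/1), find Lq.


ρ = 48.55/159.89 = 0.3036
M/D/1: Lq = ρ²/(2(1−ρ)) = 0.09220/(2·0.6964) = 0.06620

Final: 0.06620


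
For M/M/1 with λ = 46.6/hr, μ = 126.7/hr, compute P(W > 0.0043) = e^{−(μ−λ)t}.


W ~ Exponential(μ−λ) for M/M/1.
μ − λ = 126.7 − 46.6 = 80.1000
P(W > t) = e^{−(μ−λ)t} = e^{−0.3444} = 0.708624

Final: 0.708624


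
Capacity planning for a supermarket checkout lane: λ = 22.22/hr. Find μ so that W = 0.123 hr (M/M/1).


W = 1/(μ−λ) ⇒ μ − λ = 1/W = 1/0.123 = 8.1301
μ = λ + 1/W = 22.22 + 8.1301 = 30.3501 per hr

Final: 30.3501 /hr


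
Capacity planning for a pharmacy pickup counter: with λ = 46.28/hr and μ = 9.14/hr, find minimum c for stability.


Stability requires cμ > λ ⇔ c > λ/μ.
λ/μ = 46.28/9.14 = 5.0635
Minimum integer c = ⌊5.0635⌋ + 1 = 6
Check: 6·9.14 = 54.84 > 46.28, while 5·9.14 = 45.70 ≤ 46.28

Final: 6 servers


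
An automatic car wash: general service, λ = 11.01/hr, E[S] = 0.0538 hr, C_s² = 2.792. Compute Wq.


ρ = λ·E[S] = 11.01·0.0538 = 0.5923
E[S²] = E[S]²(1+C_s²) = 0.0538²·(1+2.792) = 0.010976
Wq = λ·E[S²]/(2(1−ρ)) = 11.01·0.010976/(2·0.4077) = 0.14821 hr

Final: 0.14821 hr


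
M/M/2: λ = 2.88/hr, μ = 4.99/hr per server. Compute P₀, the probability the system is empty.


a = λ/μ = 2.88/4.99 = 0.5772; ρ = a/c = 0.2886
Σ_{k=0}^{1} a^k/k! (terms k=0..1) = 1.00000 + 0.57715 = 1.57715
Tail: a^2/(2!(1−ρ)) = 0.33311/(2·0.7114) = 0.23411
P₀ = 1/(1.57715 + 0.23411) = 1/1.81127 = 0.552100

Final: 0.552100


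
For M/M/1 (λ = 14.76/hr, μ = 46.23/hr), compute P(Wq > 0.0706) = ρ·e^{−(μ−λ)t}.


ρ = 14.76/46.23 = 0.3193
P(Wq > t) = ρ·e^{−(μ−λ)t} = 0.3193·e^{−2.2218}
= 0.3193·0.108416 = 0.034614

Final: 0.034614


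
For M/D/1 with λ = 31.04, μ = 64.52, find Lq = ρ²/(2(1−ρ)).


ρ = 31.04/64.52 = 0.4811
M/D/1: Lq = ρ²/(2(1−ρ)) = 0.2314/(2·0.5189) = 0.22301

Final: 0.22301


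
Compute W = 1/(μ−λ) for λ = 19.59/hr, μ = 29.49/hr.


W = 1/(μ−λ) = 1/(29.49 − 19.59) = 1/9.90 = 0.1010 hr

Final: 0.1010 hr


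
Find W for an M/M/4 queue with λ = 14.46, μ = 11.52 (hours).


a = 1.2552; ρ = 0.3138; P₀ = 0.283823
Lq = P₀·a^c·ρ/(c!(1−ρ)²) = 0.01956
Wq = Lq/λ = 0.01956/14.46 = 0.001353 hr
W = Wq + 1/μ = 0.001353 + 0.08681 = 0.08816 hr

Final: 0.08816 hr


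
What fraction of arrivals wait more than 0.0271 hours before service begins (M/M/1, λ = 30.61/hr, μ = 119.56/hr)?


ρ = 30.61/119.56 = 0.2560
P(Wq > t) = ρ·e^{−(μ−λ)t} = 0.2560·e^{−2.4105}
= 0.2560·0.089766 = 0.022982

Final: 0.022982


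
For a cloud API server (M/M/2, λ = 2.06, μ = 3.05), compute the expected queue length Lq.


a = λ/μ = 0.6754; ρ = a/2 = 0.3377
P₀ = 0.495098
Lq = P₀·a^c·ρ / (c!·(1−ρ)²) = 0.495098·0.45618·0.3377/(2·0.43863)
= 0.08694

Final: 0.08694


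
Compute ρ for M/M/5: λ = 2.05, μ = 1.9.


ρ = λ/(cμ) = 2.05/(5·1.9) = 2.05/9.50 = 0.2158

Final: 0.2158


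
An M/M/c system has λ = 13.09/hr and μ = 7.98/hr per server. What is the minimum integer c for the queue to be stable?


Stability requires cμ > λ ⇔ c > λ/μ.
λ/μ = 13.09/7.98 = 1.6404
Minimum integer c = ⌊1.6404⌋ + 1 = 2
Check: 2·7.98 = 15.96 > 13.09, while 1·7.98 = 7.98 ≤ 13.09

Final: 2 servers


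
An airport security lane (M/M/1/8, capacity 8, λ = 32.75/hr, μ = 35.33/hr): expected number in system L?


ρ = 32.75/35.33 = 0.9270
L = ρ[1 − (K+1)ρ^K + Kρ^(K+1)] / [(1−ρ)(1−ρ^(K+1))]
Numerator: 0.9270·(1 − 9·0.545182 + 8·0.505369) = 0.126365
Denominator: (0.07303)·(0.494631) = 0.036121
L = 0.126365/0.036121 = 3.4984

Final: 3.4984


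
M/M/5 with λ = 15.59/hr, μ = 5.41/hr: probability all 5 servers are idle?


a = λ/μ = 15.59/5.41 = 2.8817; ρ = a/c = 0.5763
Σ_{k=0}^{4} a^k/k! (terms k=0..4) = 1.00000 + 2.88170 + 4.15210 + 3.98837 + 2.87332 = 14.89549
Tail: a^5/(5!(1−ρ)) = 198.72122/(120·0.4237) = 3.90882
P₀ = 1/(14.89549 + 3.90882) = 1/18.80431 = 0.053179

Final: 0.053179


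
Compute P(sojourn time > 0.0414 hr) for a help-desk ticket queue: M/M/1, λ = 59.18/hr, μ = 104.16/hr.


W ~ Exponential(μ−λ) for M/M/1.
μ − λ = 104.16 − 59.18 = 44.9800
P(W > t) = e^{−(μ−λ)t} = e^{−1.8622} = 0.155335

Final: 0.155335


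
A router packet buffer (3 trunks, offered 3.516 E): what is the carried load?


B(3,3.516) = 0.403774 (Erlang-B)
Carried load = a(1 − B) = 3.516·(1 − 0.403774) = 3.516·0.596226 = 2.0963 E

Final: 2.0963 Erlangs


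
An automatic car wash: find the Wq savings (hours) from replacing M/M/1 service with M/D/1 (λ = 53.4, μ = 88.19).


ρ = 53.4/88.19 = 0.6055
Wq(M/M/1) = ρ/(μ−λ) = 0.6055/34.79 = 0.01740 hr
Wq(M/D/1) = ρ/(2(μ−λ)) = 0.008702 hr
Savings = 0.01740 − 0.008702 = 0.008702 hr

Final: 0.008702 hr
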